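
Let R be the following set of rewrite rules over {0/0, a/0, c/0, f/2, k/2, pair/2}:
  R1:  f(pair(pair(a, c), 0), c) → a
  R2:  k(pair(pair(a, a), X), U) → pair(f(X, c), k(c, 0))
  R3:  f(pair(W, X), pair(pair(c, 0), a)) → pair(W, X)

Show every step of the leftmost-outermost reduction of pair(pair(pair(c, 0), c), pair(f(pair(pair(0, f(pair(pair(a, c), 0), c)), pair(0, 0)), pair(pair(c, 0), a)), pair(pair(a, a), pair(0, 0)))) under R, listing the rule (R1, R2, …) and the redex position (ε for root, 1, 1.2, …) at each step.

pair(pair(pair(c, 0), c), pair(pair(pair(0, a), pair(0, 0)), pair(pair(a, a), pair(0, 0))))

1. pair(pair(pair(c, 0), c), pair(f(pair(pair(0, f(pair(pair(a, c), 0), c)), pair(0, 0)), pair(pair(c, 0), a)), pair(pair(a, a), pair(0, 0))))  →  pair(pair(pair(c, 0), c), pair(pair(pair(0, f(pair(pair(a, c), 0), c)), pair(0, 0)), pair(pair(a, a), pair(0, 0))))   [R3 at 2.1]
2. pair(pair(pair(c, 0), c), pair(pair(pair(0, f(pair(pair(a, c), 0), c)), pair(0, 0)), pair(pair(a, a), pair(0, 0))))  →  pair(pair(pair(c, 0), c), pair(pair(pair(0, a), pair(0, 0)), pair(pair(a, a), pair(0, 0))))   [R1 at 2.1.1.2]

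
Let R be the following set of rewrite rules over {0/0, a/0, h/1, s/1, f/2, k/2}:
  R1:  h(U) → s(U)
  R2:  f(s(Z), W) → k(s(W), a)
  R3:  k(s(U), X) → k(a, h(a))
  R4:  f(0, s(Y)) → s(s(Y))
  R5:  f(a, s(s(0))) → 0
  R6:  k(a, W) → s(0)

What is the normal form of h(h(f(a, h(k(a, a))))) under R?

s(s(0))

1. h(h(f(a, h(k(a, a)))))  →  s(h(f(a, h(k(a, a)))))   [R1 at ε]
2. s(h(f(a, h(k(a, a)))))  →  s(s(f(a, h(k(a, a)))))   [R1 at 1]
3. s(s(f(a, h(k(a, a)))))  →  s(s(f(a, s(k(a, a)))))   [R1 at 1.1.2]
4. s(s(f(a, s(k(a, a)))))  →  s(s(f(a, s(s(0)))))   [R6 at 1.1.2.1]
5. s(s(f(a, s(s(0)))))  →  s(s(0))   [R5 at 1.1]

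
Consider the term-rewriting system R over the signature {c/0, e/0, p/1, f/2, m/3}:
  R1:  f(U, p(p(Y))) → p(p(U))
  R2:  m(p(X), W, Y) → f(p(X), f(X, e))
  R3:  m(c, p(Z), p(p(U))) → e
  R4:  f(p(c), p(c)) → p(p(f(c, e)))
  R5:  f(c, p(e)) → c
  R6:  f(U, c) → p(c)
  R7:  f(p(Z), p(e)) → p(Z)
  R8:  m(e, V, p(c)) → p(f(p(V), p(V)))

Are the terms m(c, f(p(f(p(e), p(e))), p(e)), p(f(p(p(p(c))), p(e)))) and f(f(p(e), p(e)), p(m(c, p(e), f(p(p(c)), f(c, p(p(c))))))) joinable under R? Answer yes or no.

Reduce t₁ = m(c, f(p(f(p(e), p(e))), p(e)), p(f(p(p(p(c))), p(e)))):
1. m(c, f(p(f(p(e), p(e))), p(e)), p(f(p(p(p(c))), p(e))))  →  m(c, p(f(p(e), p(e))), p(f(p(p(p(c))), p(e))))   [R7 at 2]
2. m(c, p(f(p(e), p(e))), p(f(p(p(p(c))), p(e))))  →  m(c, p(p(e)), p(f(p(p(p(c))), p(e))))   [R7 at 2.1]
3. m(c, p(p(e)), p(f(p(p(p(c))), p(e))))  →  m(c, p(p(e)), p(p(p(p(c)))))   [R7 at 3.1]
4. m(c, p(p(e)), p(p(p(p(c)))))  →  e   [R3 at ε]

Reduce t₂ = f(f(p(e), p(e)), p(m(c, p(e), f(p(p(c)), f(c, p(p(c))))))):
1. f(f(p(e), p(e)), p(m(c, p(e), f(p(p(c)), f(c, p(p(c)))))))  →  f(p(e), p(m(c, p(e), f(p(p(c)), f(c, p(p(c)))))))   [R7 at 1]
2. f(p(e), p(m(c, p(e), f(p(p(c)), f(c, p(p(c)))))))  →  f(p(e), p(m(c, p(e), f(p(p(c)), p(p(c))))))   [R1 at 2.1.3.2]
3. f(p(e), p(m(c, p(e), f(p(p(c)), p(p(c))))))  →  f(p(e), p(m(c, p(e), p(p(p(p(c)))))))   [R1 at 2.1.3]
4. f(p(e), p(m(c, p(e), p(p(p(p(c)))))))  →  f(p(e), p(e))   [R3 at 2.1]
5. f(p(e), p(e))  →  p(e)   [R7 at ε]

no — NF(t₁) = e, NF(t₂) = p(e)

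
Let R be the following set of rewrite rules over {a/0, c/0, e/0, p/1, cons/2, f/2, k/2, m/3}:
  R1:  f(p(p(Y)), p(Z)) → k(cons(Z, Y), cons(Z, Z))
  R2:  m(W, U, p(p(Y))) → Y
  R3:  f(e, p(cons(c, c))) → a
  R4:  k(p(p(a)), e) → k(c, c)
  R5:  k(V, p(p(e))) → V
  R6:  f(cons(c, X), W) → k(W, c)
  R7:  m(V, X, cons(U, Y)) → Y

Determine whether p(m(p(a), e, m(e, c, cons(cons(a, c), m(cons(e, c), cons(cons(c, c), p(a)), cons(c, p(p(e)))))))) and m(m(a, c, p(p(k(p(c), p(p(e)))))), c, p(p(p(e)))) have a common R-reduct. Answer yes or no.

yes — NF(t₁) = p(e), NF(t₂) = p(e)

Reduce t₁ = p(m(p(a), e, m(e, c, cons(cons(a, c), m(cons(e, c), cons(cons(c, c), p(a)), cons(c, p(p(e)))))))):
1. p(m(p(a), e, m(e, c, cons(cons(a, c), m(cons(e, c), cons(cons(c, c), p(a)), cons(c, p(p(e))))))))  →  p(m(p(a), e, m(cons(e, c), cons(cons(c, c), p(a)), cons(c, p(p(e))))))   [R7 at 1.3]
2. p(m(p(a), e, m(cons(e, c), cons(cons(c, c), p(a)), cons(c, p(p(e))))))  →  p(m(p(a), e, p(p(e))))   [R7 at 1.3]
3. p(m(p(a), e, p(p(e))))  →  p(e)   [R2 at 1]

Reduce t₂ = m(m(a, c, p(p(k(p(c), p(p(e)))))), c, p(p(p(e)))):
1. m(m(a, c, p(p(k(p(c), p(p(e)))))), c, p(p(p(e))))  →  p(e)   [R2 at ε]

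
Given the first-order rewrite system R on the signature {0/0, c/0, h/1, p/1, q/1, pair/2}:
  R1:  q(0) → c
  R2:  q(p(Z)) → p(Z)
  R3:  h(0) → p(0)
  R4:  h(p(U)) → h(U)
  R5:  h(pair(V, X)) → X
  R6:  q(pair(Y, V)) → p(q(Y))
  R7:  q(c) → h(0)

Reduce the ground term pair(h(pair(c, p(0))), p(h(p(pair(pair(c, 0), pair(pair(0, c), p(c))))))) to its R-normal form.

pair(p(0), p(pair(pair(0, c), p(c))))

1. pair(h(pair(c, p(0))), p(h(p(pair(pair(c, 0), pair(pair(0, c), p(c)))))))  →  pair(p(0), p(h(p(pair(pair(c, 0), pair(pair(0, c), p(c)))))))   [R5 at 1]
2. pair(p(0), p(h(p(pair(pair(c, 0), pair(pair(0, c), p(c)))))))  →  pair(p(0), p(h(pair(pair(c, 0), pair(pair(0, c), p(c))))))   [R4 at 2.1]
3. pair(p(0), p(h(pair(pair(c, 0), pair(pair(0, c), p(c))))))  →  pair(p(0), p(pair(pair(0, c), p(c))))   [R5 at 2.1]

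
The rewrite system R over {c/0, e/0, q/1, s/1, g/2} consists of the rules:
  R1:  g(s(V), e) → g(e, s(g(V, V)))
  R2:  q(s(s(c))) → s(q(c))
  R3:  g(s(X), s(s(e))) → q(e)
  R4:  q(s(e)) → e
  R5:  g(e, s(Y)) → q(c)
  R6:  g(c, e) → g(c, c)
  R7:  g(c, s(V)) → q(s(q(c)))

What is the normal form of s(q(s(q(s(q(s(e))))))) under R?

1. s(q(s(q(s(q(s(e)))))))  →  s(q(s(q(s(e)))))   [R4 at 1.1.1.1.1]
2. s(q(s(q(s(e)))))  →  s(q(s(e)))   [R4 at 1.1.1]
3. s(q(s(e)))  →  s(e)   [R4 at 1]

s(e)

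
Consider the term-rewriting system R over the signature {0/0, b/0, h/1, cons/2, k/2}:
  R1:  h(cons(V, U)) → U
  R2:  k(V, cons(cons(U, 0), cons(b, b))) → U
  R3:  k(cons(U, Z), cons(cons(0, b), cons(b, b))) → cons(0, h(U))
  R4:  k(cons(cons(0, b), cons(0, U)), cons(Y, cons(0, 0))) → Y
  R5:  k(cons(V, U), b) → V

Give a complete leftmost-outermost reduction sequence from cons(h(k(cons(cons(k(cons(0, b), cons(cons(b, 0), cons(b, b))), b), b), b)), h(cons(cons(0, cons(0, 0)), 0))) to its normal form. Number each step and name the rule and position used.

cons(b, 0)

1. cons(h(k(cons(cons(k(cons(0, b), cons(cons(b, 0), cons(b, b))), b), b), b)), h(cons(cons(0, cons(0, 0)), 0)))  →  cons(h(cons(k(cons(0, b), cons(cons(b, 0), cons(b, b))), b)), h(cons(cons(0, cons(0, 0)), 0)))   [R5 at 1.1]
2. cons(h(cons(k(cons(0, b), cons(cons(b, 0), cons(b, b))), b)), h(cons(cons(0, cons(0, 0)), 0)))  →  cons(b, h(cons(cons(0, cons(0, 0)), 0)))   [R1 at 1]
3. cons(b, h(cons(cons(0, cons(0, 0)), 0)))  →  cons(b, 0)   [R1 at 2]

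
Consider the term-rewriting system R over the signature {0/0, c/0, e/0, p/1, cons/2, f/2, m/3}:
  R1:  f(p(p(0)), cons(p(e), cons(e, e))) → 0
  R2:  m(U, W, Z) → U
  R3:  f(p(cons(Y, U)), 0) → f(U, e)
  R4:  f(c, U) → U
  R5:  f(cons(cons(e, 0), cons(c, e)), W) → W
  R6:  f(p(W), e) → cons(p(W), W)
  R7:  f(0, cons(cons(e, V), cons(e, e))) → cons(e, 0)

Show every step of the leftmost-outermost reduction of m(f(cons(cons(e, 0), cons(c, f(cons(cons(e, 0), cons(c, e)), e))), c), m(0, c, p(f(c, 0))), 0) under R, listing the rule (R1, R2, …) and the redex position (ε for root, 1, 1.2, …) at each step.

c

1. m(f(cons(cons(e, 0), cons(c, f(cons(cons(e, 0), cons(c, e)), e))), c), m(0, c, p(f(c, 0))), 0)  →  f(cons(cons(e, 0), cons(c, f(cons(cons(e, 0), cons(c, e)), e))), c)   [R2 at ε]
2. f(cons(cons(e, 0), cons(c, f(cons(cons(e, 0), cons(c, e)), e))), c)  →  f(cons(cons(e, 0), cons(c, e)), c)   [R5 at 1.2.2]
3. f(cons(cons(e, 0), cons(c, e)), c)  →  c   [R5 at ε]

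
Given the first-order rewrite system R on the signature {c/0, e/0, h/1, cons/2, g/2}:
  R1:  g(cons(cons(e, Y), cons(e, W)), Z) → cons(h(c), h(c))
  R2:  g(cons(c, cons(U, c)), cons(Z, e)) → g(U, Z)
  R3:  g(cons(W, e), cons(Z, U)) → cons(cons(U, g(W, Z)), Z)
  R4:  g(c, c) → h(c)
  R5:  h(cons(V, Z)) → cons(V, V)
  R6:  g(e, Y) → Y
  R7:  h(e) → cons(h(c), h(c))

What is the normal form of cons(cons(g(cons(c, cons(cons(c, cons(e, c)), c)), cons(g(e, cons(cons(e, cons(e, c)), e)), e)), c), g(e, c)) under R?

cons(cons(cons(e, cons(e, c)), c), c)

1. cons(cons(g(cons(c, cons(cons(c, cons(e, c)), c)), cons(g(e, cons(cons(e, cons(e, c)), e)), e)), c), g(e, c))  →  cons(cons(g(cons(c, cons(e, c)), g(e, cons(cons(e, cons(e, c)), e))), c), g(e, c))   [R2 at 1.1]
2. cons(cons(g(cons(c, cons(e, c)), g(e, cons(cons(e, cons(e, c)), e))), c), g(e, c))  →  cons(cons(g(cons(c, cons(e, c)), cons(cons(e, cons(e, c)), e)), c), g(e, c))   [R6 at 1.1.2]
3. cons(cons(g(cons(c, cons(e, c)), cons(cons(e, cons(e, c)), e)), c), g(e, c))  →  cons(cons(g(e, cons(e, cons(e, c))), c), g(e, c))   [R2 at 1.1]
4. cons(cons(g(e, cons(e, cons(e, c))), c), g(e, c))  →  cons(cons(cons(e, cons(e, c)), c), g(e, c))   [R6 at 1.1]
5. cons(cons(cons(e, cons(e, c)), c), g(e, c))  →  cons(cons(cons(e, cons(e, c)), c), c)   [R6 at 2]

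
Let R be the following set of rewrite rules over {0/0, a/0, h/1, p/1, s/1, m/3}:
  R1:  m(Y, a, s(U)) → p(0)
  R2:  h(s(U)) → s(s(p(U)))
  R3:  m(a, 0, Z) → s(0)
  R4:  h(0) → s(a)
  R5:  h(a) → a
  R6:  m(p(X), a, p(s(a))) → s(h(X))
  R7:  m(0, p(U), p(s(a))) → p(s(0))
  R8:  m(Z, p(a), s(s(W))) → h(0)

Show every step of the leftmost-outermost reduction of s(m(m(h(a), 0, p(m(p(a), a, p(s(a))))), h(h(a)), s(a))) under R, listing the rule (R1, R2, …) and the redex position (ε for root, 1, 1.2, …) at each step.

1. s(m(m(h(a), 0, p(m(p(a), a, p(s(a))))), h(h(a)), s(a)))  →  s(m(m(a, 0, p(m(p(a), a, p(s(a))))), h(h(a)), s(a)))   [R5 at 1.1.1]
2. s(m(m(a, 0, p(m(p(a), a, p(s(a))))), h(h(a)), s(a)))  →  s(m(s(0), h(h(a)), s(a)))   [R3 at 1.1]
3. s(m(s(0), h(h(a)), s(a)))  →  s(m(s(0), h(a), s(a)))   [R5 at 1.2.1]
4. s(m(s(0), h(a), s(a)))  →  s(m(s(0), a, s(a)))   [R5 at 1.2]
5. s(m(s(0), a, s(a)))  →  s(p(0))   [R1 at 1]

s(p(0))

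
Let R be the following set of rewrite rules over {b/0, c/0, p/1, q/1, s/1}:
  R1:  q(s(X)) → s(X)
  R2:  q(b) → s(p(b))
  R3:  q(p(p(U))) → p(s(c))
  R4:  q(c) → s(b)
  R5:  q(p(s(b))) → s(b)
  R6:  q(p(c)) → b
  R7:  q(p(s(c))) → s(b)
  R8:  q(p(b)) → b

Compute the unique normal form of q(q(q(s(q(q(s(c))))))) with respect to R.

s(s(c))

1. q(q(q(s(q(q(s(c)))))))  →  q(q(s(q(q(s(c))))))   [R1 at 1.1]
2. q(q(s(q(q(s(c))))))  →  q(s(q(q(s(c)))))   [R1 at 1]
3. q(s(q(q(s(c)))))  →  s(q(q(s(c))))   [R1 at ε]
4. s(q(q(s(c))))  →  s(q(s(c)))   [R1 at 1.1]
5. s(q(s(c)))  →  s(s(c))   [R1 at 1]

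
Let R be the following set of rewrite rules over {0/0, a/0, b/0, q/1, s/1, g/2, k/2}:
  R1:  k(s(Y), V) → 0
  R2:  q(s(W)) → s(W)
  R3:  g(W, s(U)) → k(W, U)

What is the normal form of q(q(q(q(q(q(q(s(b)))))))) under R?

1. q(q(q(q(q(q(q(s(b))))))))  →  q(q(q(q(q(q(s(b)))))))   [R2 at 1.1.1.1.1.1]
2. q(q(q(q(q(q(s(b)))))))  →  q(q(q(q(q(s(b))))))   [R2 at 1.1.1.1.1]
3. q(q(q(q(q(s(b))))))  →  q(q(q(q(s(b)))))   [R2 at 1.1.1.1]
4. q(q(q(q(s(b)))))  →  q(q(q(s(b))))   [R2 at 1.1.1]
5. q(q(q(s(b))))  →  q(q(s(b)))   [R2 at 1.1]
6. q(q(s(b)))  →  q(s(b))   [R2 at 1]
7. q(s(b))  →  s(b)   [R2 at ε]

s(b)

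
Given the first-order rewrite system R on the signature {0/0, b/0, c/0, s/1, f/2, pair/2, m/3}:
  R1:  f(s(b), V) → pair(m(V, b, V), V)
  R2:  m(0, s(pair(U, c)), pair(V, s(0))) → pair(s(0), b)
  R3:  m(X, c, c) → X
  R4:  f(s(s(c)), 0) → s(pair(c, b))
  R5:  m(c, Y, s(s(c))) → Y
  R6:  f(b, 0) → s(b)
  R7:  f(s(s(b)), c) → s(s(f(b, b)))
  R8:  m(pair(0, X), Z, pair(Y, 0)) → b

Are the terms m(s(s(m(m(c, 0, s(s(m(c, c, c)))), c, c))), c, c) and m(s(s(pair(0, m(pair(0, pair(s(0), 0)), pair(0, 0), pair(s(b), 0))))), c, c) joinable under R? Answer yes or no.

no — NF(t₁) = s(s(0)), NF(t₂) = s(s(pair(0, b)))

Reduce t₁ = m(s(s(m(m(c, 0, s(s(m(c, c, c)))), c, c))), c, c):
1. m(s(s(m(m(c, 0, s(s(m(c, c, c)))), c, c))), c, c)  →  s(s(m(m(c, 0, s(s(m(c, c, c)))), c, c)))   [R3 at ε]
2. s(s(m(m(c, 0, s(s(m(c, c, c)))), c, c)))  →  s(s(m(c, 0, s(s(m(c, c, c))))))   [R3 at 1.1]
3. s(s(m(c, 0, s(s(m(c, c, c))))))  →  s(s(m(c, 0, s(s(c)))))   [R3 at 1.1.3.1.1]
4. s(s(m(c, 0, s(s(c)))))  →  s(s(0))   [R5 at 1.1]

Reduce t₂ = m(s(s(pair(0, m(pair(0, pair(s(0), 0)), pair(0, 0), pair(s(b), 0))))), c, c):
1. m(s(s(pair(0, m(pair(0, pair(s(0), 0)), pair(0, 0), pair(s(b), 0))))), c, c)  →  s(s(pair(0, m(pair(0, pair(s(0), 0)), pair(0, 0), pair(s(b), 0)))))   [R3 at ε]
2. s(s(pair(0, m(pair(0, pair(s(0), 0)), pair(0, 0), pair(s(b), 0)))))  →  s(s(pair(0, b)))   [R8 at 1.1.2]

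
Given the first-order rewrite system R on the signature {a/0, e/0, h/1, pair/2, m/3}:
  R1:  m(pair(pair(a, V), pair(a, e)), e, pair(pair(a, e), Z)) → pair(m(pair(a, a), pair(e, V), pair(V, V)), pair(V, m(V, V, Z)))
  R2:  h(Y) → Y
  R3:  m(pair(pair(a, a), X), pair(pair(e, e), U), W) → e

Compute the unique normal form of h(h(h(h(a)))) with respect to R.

1. h(h(h(h(a))))  →  h(h(h(a)))   [R2 at ε]
2. h(h(h(a)))  →  h(h(a))   [R2 at ε]
3. h(h(a))  →  h(a)   [R2 at ε]
4. h(a)  →  a   [R2 at ε]

a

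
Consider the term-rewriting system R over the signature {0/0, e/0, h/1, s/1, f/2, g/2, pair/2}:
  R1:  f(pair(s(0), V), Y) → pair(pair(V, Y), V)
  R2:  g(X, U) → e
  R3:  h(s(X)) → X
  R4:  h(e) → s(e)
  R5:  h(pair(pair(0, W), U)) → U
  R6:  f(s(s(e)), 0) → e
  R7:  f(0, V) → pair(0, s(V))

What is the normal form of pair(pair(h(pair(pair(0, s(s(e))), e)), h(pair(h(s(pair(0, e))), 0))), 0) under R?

1. pair(pair(h(pair(pair(0, s(s(e))), e)), h(pair(h(s(pair(0, e))), 0))), 0)  →  pair(pair(e, h(pair(h(s(pair(0, e))), 0))), 0)   [R5 at 1.1]
2. pair(pair(e, h(pair(h(s(pair(0, e))), 0))), 0)  →  pair(pair(e, h(pair(pair(0, e), 0))), 0)   [R3 at 1.2.1.1]
3. pair(pair(e, h(pair(pair(0, e), 0))), 0)  →  pair(pair(e, 0), 0)   [R5 at 1.2]

pair(pair(e, 0), 0)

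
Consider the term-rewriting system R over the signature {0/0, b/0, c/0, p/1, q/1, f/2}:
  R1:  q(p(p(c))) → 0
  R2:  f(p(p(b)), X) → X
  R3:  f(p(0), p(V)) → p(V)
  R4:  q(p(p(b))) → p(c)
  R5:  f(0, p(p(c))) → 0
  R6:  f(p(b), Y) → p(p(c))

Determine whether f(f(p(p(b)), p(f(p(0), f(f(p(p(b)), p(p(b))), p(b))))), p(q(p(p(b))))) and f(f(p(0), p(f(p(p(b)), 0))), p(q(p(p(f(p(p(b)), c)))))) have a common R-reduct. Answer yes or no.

no — NF(t₁) = p(p(c)), NF(t₂) = p(0)

Reduce t₁ = f(f(p(p(b)), p(f(p(0), f(f(p(p(b)), p(p(b))), p(b))))), p(q(p(p(b))))):
1. f(f(p(p(b)), p(f(p(0), f(f(p(p(b)), p(p(b))), p(b))))), p(q(p(p(b)))))  →  f(p(f(p(0), f(f(p(p(b)), p(p(b))), p(b)))), p(q(p(p(b)))))   [R2 at 1]
2. f(p(f(p(0), f(f(p(p(b)), p(p(b))), p(b)))), p(q(p(p(b)))))  →  f(p(f(p(0), f(p(p(b)), p(b)))), p(q(p(p(b)))))   [R2 at 1.1.2.1]
3. f(p(f(p(0), f(p(p(b)), p(b)))), p(q(p(p(b)))))  →  f(p(f(p(0), p(b))), p(q(p(p(b)))))   [R2 at 1.1.2]
4. f(p(f(p(0), p(b))), p(q(p(p(b)))))  →  f(p(p(b)), p(q(p(p(b)))))   [R3 at 1.1]
5. f(p(p(b)), p(q(p(p(b)))))  →  p(q(p(p(b))))   [R2 at ε]
6. p(q(p(p(b))))  →  p(p(c))   [R4 at 1]

Reduce t₂ = f(f(p(0), p(f(p(p(b)), 0))), p(q(p(p(f(p(p(b)), c)))))):
1. f(f(p(0), p(f(p(p(b)), 0))), p(q(p(p(f(p(p(b)), c))))))  →  f(p(f(p(p(b)), 0)), p(q(p(p(f(p(p(b)), c))))))   [R3 at 1]
2. f(p(f(p(p(b)), 0)), p(q(p(p(f(p(p(b)), c))))))  →  f(p(0), p(q(p(p(f(p(p(b)), c))))))   [R2 at 1.1]
3. f(p(0), p(q(p(p(f(p(p(b)), c))))))  →  p(q(p(p(f(p(p(b)), c)))))   [R3 at ε]
4. p(q(p(p(f(p(p(b)), c)))))  →  p(q(p(p(c))))   [R2 at 1.1.1.1]
5. p(q(p(p(c))))  →  p(0)   [R1 at 1]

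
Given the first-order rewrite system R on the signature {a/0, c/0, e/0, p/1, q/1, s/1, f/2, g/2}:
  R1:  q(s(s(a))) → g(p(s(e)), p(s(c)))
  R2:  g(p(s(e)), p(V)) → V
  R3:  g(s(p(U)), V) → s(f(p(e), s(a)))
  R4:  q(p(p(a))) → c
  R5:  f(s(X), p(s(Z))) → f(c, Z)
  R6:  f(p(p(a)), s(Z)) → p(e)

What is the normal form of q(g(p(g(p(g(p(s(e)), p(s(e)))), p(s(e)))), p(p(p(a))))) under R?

c

1. q(g(p(g(p(g(p(s(e)), p(s(e)))), p(s(e)))), p(p(p(a)))))  →  q(g(p(g(p(s(e)), p(s(e)))), p(p(p(a)))))   [R2 at 1.1.1.1.1]
2. q(g(p(g(p(s(e)), p(s(e)))), p(p(p(a)))))  →  q(g(p(s(e)), p(p(p(a)))))   [R2 at 1.1.1]
3. q(g(p(s(e)), p(p(p(a)))))  →  q(p(p(a)))   [R2 at 1]
4. q(p(p(a)))  →  c   [R4 at ε]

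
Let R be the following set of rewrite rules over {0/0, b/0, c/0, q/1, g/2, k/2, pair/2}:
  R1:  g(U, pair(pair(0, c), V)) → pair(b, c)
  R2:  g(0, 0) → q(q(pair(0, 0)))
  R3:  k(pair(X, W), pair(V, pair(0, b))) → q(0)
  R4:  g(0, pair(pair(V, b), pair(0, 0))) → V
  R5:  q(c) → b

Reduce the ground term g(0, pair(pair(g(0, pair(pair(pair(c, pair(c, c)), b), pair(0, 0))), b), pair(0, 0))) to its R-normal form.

pair(c, pair(c, c))

1. g(0, pair(pair(g(0, pair(pair(pair(c, pair(c, c)), b), pair(0, 0))), b), pair(0, 0)))  →  g(0, pair(pair(pair(c, pair(c, c)), b), pair(0, 0)))   [R4 at ε]
2. g(0, pair(pair(pair(c, pair(c, c)), b), pair(0, 0)))  →  pair(c, pair(c, c))   [R4 at ε]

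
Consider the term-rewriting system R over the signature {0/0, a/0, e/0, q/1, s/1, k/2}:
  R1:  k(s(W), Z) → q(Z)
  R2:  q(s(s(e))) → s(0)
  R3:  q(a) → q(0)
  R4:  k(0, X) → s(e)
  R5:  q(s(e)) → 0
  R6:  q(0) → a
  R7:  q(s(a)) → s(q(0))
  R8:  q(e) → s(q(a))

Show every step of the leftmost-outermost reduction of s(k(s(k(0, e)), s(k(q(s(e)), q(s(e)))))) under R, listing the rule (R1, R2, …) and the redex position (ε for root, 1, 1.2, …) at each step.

1. s(k(s(k(0, e)), s(k(q(s(e)), q(s(e))))))  →  s(q(s(k(q(s(e)), q(s(e))))))   [R1 at 1]
2. s(q(s(k(q(s(e)), q(s(e))))))  →  s(q(s(k(0, q(s(e))))))   [R5 at 1.1.1.1]
3. s(q(s(k(0, q(s(e))))))  →  s(q(s(s(e))))   [R4 at 1.1.1]
4. s(q(s(s(e))))  →  s(s(0))   [R2 at 1]

s(s(0))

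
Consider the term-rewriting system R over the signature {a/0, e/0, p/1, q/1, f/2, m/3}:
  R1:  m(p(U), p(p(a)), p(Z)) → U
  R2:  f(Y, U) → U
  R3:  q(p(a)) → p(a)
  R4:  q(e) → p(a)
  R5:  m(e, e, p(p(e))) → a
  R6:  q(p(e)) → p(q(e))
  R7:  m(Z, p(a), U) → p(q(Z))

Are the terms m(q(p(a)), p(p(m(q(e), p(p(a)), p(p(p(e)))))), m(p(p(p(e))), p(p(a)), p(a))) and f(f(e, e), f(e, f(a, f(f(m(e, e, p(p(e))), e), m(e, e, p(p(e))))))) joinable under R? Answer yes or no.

Reduce t₁ = m(q(p(a)), p(p(m(q(e), p(p(a)), p(p(p(e)))))), m(p(p(p(e))), p(p(a)), p(a))):
1. m(q(p(a)), p(p(m(q(e), p(p(a)), p(p(p(e)))))), m(p(p(p(e))), p(p(a)), p(a)))  →  m(p(a), p(p(m(q(e), p(p(a)), p(p(p(e)))))), m(p(p(p(e))), p(p(a)), p(a)))   [R3 at 1]
2. m(p(a), p(p(m(q(e), p(p(a)), p(p(p(e)))))), m(p(p(p(e))), p(p(a)), p(a)))  →  m(p(a), p(p(m(p(a), p(p(a)), p(p(p(e)))))), m(p(p(p(e))), p(p(a)), p(a)))   [R4 at 2.1.1.1]
3. m(p(a), p(p(m(p(a), p(p(a)), p(p(p(e)))))), m(p(p(p(e))), p(p(a)), p(a)))  →  m(p(a), p(p(a)), m(p(p(p(e))), p(p(a)), p(a)))   [R1 at 2.1.1]
4. m(p(a), p(p(a)), m(p(p(p(e))), p(p(a)), p(a)))  →  m(p(a), p(p(a)), p(p(e)))   [R1 at 3]
5. m(p(a), p(p(a)), p(p(e)))  →  a   [R1 at ε]

Reduce t₂ = f(f(e, e), f(e, f(a, f(f(m(e, e, p(p(e))), e), m(e, e, p(p(e))))))):
1. f(f(e, e), f(e, f(a, f(f(m(e, e, p(p(e))), e), m(e, e, p(p(e)))))))  →  f(e, f(a, f(f(m(e, e, p(p(e))), e), m(e, e, p(p(e))))))   [R2 at ε]
2. f(e, f(a, f(f(m(e, e, p(p(e))), e), m(e, e, p(p(e))))))  →  f(a, f(f(m(e, e, p(p(e))), e), m(e, e, p(p(e)))))   [R2 at ε]
3. f(a, f(f(m(e, e, p(p(e))), e), m(e, e, p(p(e)))))  →  f(f(m(e, e, p(p(e))), e), m(e, e, p(p(e))))   [R2 at ε]
4. f(f(m(e, e, p(p(e))), e), m(e, e, p(p(e))))  →  m(e, e, p(p(e)))   [R2 at ε]
5. m(e, e, p(p(e)))  →  a   [R5 at ε]

yes — NF(t₁) = a, NF(t₂) = a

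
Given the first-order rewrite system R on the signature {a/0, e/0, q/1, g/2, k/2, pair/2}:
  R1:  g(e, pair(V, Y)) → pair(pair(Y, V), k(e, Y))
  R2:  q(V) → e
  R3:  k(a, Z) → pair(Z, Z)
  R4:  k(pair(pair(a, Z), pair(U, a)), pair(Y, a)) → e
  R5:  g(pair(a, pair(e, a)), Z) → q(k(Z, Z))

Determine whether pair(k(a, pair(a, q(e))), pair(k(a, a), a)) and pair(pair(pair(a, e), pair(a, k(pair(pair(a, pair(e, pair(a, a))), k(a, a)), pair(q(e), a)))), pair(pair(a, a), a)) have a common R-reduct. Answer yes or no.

yes — NF(t₁) = pair(pair(pair(a, e), pair(a, e)), pair(pair(a, a), a)), NF(t₂) = pair(pair(pair(a, e), pair(a, e)), pair(pair(a, a), a))

Reduce t₁ = pair(k(a, pair(a, q(e))), pair(k(a, a), a)):
1. pair(k(a, pair(a, q(e))), pair(k(a, a), a))  →  pair(pair(pair(a, q(e)), pair(a, q(e))), pair(k(a, a), a))   [R3 at 1]
2. pair(pair(pair(a, q(e)), pair(a, q(e))), pair(k(a, a), a))  →  pair(pair(pair(a, e), pair(a, q(e))), pair(k(a, a), a))   [R2 at 1.1.2]
3. pair(pair(pair(a, e), pair(a, q(e))), pair(k(a, a), a))  →  pair(pair(pair(a, e), pair(a, e)), pair(k(a, a), a))   [R2 at 1.2.2]
4. pair(pair(pair(a, e), pair(a, e)), pair(k(a, a), a))  →  pair(pair(pair(a, e), pair(a, e)), pair(pair(a, a), a))   [R3 at 2.1]

Reduce t₂ = pair(pair(pair(a, e), pair(a, k(pair(pair(a, pair(e, pair(a, a))), k(a, a)), pair(q(e), a)))), pair(pair(a, a), a)):
1. pair(pair(pair(a, e), pair(a, k(pair(pair(a, pair(e, pair(a, a))), k(a, a)), pair(q(e), a)))), pair(pair(a, a), a))  →  pair(pair(pair(a, e), pair(a, k(pair(pair(a, pair(e, pair(a, a))), pair(a, a)), pair(q(e), a)))), pair(pair(a, a), a))   [R3 at 1.2.2.1.2]
2. pair(pair(pair(a, e), pair(a, k(pair(pair(a, pair(e, pair(a, a))), pair(a, a)), pair(q(e), a)))), pair(pair(a, a), a))  →  pair(pair(pair(a, e), pair(a, e)), pair(pair(a, a), a))   [R4 at 1.2.2]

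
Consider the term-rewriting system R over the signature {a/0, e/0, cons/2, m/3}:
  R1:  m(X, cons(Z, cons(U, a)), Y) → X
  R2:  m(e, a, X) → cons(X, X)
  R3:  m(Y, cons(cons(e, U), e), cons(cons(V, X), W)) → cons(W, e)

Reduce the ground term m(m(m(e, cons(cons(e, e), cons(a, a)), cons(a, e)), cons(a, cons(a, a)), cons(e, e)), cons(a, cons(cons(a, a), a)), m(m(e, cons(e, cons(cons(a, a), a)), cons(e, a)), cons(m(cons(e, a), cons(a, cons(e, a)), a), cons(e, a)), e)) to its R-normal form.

e

1. m(m(m(e, cons(cons(e, e), cons(a, a)), cons(a, e)), cons(a, cons(a, a)), cons(e, e)), cons(a, cons(cons(a, a), a)), m(m(e, cons(e, cons(cons(a, a), a)), cons(e, a)), cons(m(cons(e, a), cons(a, cons(e, a)), a), cons(e, a)), e))  →  m(m(e, cons(cons(e, e), cons(a, a)), cons(a, e)), cons(a, cons(a, a)), cons(e, e))   [R1 at ε]
2. m(m(e, cons(cons(e, e), cons(a, a)), cons(a, e)), cons(a, cons(a, a)), cons(e, e))  →  m(e, cons(cons(e, e), cons(a, a)), cons(a, e))   [R1 at ε]
3. m(e, cons(cons(e, e), cons(a, a)), cons(a, e))  →  e   [R1 at ε]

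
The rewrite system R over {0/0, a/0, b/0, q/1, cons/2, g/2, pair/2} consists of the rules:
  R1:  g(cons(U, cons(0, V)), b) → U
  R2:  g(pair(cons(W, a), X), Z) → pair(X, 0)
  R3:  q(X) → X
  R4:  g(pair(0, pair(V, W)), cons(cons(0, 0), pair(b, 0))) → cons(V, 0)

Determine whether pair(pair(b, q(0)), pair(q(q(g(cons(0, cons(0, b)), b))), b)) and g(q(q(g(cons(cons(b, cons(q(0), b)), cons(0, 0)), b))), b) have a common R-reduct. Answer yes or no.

no — NF(t₁) = pair(pair(b, 0), pair(0, b)), NF(t₂) = b

Reduce t₁ = pair(pair(b, q(0)), pair(q(q(g(cons(0, cons(0, b)), b))), b)):
1. pair(pair(b, q(0)), pair(q(q(g(cons(0, cons(0, b)), b))), b))  →  pair(pair(b, 0), pair(q(q(g(cons(0, cons(0, b)), b))), b))   [R3 at 1.2]
2. pair(pair(b, 0), pair(q(q(g(cons(0, cons(0, b)), b))), b))  →  pair(pair(b, 0), pair(q(g(cons(0, cons(0, b)), b)), b))   [R3 at 2.1]
3. pair(pair(b, 0), pair(q(g(cons(0, cons(0, b)), b)), b))  →  pair(pair(b, 0), pair(g(cons(0, cons(0, b)), b), b))   [R3 at 2.1]
4. pair(pair(b, 0), pair(g(cons(0, cons(0, b)), b), b))  →  pair(pair(b, 0), pair(0, b))   [R1 at 2.1]

Reduce t₂ = g(q(q(g(cons(cons(b, cons(q(0), b)), cons(0, 0)), b))), b):
1. g(q(q(g(cons(cons(b, cons(q(0), b)), cons(0, 0)), b))), b)  →  g(q(g(cons(cons(b, cons(q(0), b)), cons(0, 0)), b)), b)   [R3 at 1]
2. g(q(g(cons(cons(b, cons(q(0), b)), cons(0, 0)), b)), b)  →  g(g(cons(cons(b, cons(q(0), b)), cons(0, 0)), b), b)   [R3 at 1]
3. g(g(cons(cons(b, cons(q(0), b)), cons(0, 0)), b), b)  →  g(cons(b, cons(q(0), b)), b)   [R1 at 1]
4. g(cons(b, cons(q(0), b)), b)  →  g(cons(b, cons(0, b)), b)   [R3 at 1.2.1]
5. g(cons(b, cons(0, b)), b)  →  b   [R1 at ε]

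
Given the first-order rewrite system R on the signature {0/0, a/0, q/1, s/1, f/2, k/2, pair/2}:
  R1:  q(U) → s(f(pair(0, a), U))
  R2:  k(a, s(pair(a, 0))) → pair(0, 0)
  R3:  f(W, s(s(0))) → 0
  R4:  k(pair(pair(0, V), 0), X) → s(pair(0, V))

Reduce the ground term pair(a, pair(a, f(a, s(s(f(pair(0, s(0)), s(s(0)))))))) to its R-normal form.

1. pair(a, pair(a, f(a, s(s(f(pair(0, s(0)), s(s(0))))))))  →  pair(a, pair(a, f(a, s(s(0)))))   [R3 at 2.2.2.1.1]
2. pair(a, pair(a, f(a, s(s(0)))))  →  pair(a, pair(a, 0))   [R3 at 2.2]

pair(a, pair(a, 0))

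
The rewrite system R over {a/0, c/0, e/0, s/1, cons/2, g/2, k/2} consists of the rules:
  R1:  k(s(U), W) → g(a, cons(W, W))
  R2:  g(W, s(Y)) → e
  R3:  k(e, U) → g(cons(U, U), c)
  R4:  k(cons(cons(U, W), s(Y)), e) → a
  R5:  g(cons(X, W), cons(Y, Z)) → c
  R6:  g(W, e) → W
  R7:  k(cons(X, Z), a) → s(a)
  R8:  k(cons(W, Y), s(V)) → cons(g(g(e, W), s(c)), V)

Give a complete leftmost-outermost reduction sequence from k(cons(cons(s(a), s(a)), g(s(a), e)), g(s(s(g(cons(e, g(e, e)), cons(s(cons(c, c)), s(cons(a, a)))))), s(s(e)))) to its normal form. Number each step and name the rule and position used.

1. k(cons(cons(s(a), s(a)), g(s(a), e)), g(s(s(g(cons(e, g(e, e)), cons(s(cons(c, c)), s(cons(a, a)))))), s(s(e))))  →  k(cons(cons(s(a), s(a)), s(a)), g(s(s(g(cons(e, g(e, e)), cons(s(cons(c, c)), s(cons(a, a)))))), s(s(e))))   [R6 at 1.2]
2. k(cons(cons(s(a), s(a)), s(a)), g(s(s(g(cons(e, g(e, e)), cons(s(cons(c, c)), s(cons(a, a)))))), s(s(e))))  →  k(cons(cons(s(a), s(a)), s(a)), e)   [R2 at 2]
3. k(cons(cons(s(a), s(a)), s(a)), e)  →  a   [R4 at ε]

a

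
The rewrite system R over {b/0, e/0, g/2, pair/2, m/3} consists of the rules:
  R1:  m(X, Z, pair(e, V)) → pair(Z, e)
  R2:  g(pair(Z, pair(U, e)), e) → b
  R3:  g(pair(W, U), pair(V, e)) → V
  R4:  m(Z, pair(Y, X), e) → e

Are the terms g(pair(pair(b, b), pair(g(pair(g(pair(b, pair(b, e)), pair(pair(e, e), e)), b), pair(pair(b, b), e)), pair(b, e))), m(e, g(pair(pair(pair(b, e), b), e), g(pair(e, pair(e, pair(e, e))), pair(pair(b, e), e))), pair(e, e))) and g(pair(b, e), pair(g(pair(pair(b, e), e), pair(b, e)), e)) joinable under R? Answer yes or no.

yes — NF(t₁) = b, NF(t₂) = b

Reduce t₁ = g(pair(pair(b, b), pair(g(pair(g(pair(b, pair(b, e)), pair(pair(e, e), e)), b), pair(pair(b, b), e)), pair(b, e))), m(e, g(pair(pair(pair(b, e), b), e), g(pair(e, pair(e, pair(e, e))), pair(pair(b, e), e))), pair(e, e))):
1. g(pair(pair(b, b), pair(g(pair(g(pair(b, pair(b, e)), pair(pair(e, e), e)), b), pair(pair(b, b), e)), pair(b, e))), m(e, g(pair(pair(pair(b, e), b), e), g(pair(e, pair(e, pair(e, e))), pair(pair(b, e), e))), pair(e, e)))  →  g(pair(pair(b, b), pair(pair(b, b), pair(b, e))), m(e, g(pair(pair(pair(b, e), b), e), g(pair(e, pair(e, pair(e, e))), pair(pair(b, e), e))), pair(e, e)))   [R3 at 1.2.1]
2. g(pair(pair(b, b), pair(pair(b, b), pair(b, e))), m(e, g(pair(pair(pair(b, e), b), e), g(pair(e, pair(e, pair(e, e))), pair(pair(b, e), e))), pair(e, e)))  →  g(pair(pair(b, b), pair(pair(b, b), pair(b, e))), pair(g(pair(pair(pair(b, e), b), e), g(pair(e, pair(e, pair(e, e))), pair(pair(b, e), e))), e))   [R1 at 2]
3. g(pair(pair(b, b), pair(pair(b, b), pair(b, e))), pair(g(pair(pair(pair(b, e), b), e), g(pair(e, pair(e, pair(e, e))), pair(pair(b, e), e))), e))  →  g(pair(pair(pair(b, e), b), e), g(pair(e, pair(e, pair(e, e))), pair(pair(b, e), e)))   [R3 at ε]
4. g(pair(pair(pair(b, e), b), e), g(pair(e, pair(e, pair(e, e))), pair(pair(b, e), e)))  →  g(pair(pair(pair(b, e), b), e), pair(b, e))   [R3 at 2]
5. g(pair(pair(pair(b, e), b), e), pair(b, e))  →  b   [R3 at ε]

Reduce t₂ = g(pair(b, e), pair(g(pair(pair(b, e), e), pair(b, e)), e)):
1. g(pair(b, e), pair(g(pair(pair(b, e), e), pair(b, e)), e))  →  g(pair(pair(b, e), e), pair(b, e))   [R3 at ε]
2. g(pair(pair(b, e), e), pair(b, e))  →  b   [R3 at ε]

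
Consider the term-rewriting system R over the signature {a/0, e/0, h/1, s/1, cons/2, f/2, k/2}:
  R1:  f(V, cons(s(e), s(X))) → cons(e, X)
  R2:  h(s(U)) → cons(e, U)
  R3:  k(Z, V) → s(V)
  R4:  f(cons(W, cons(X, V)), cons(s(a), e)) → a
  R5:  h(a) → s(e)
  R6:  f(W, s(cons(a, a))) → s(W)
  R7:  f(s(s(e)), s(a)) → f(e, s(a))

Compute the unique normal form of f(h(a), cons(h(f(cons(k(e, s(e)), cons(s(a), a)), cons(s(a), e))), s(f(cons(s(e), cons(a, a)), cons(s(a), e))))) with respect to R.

cons(e, a)

1. f(h(a), cons(h(f(cons(k(e, s(e)), cons(s(a), a)), cons(s(a), e))), s(f(cons(s(e), cons(a, a)), cons(s(a), e)))))  →  f(s(e), cons(h(f(cons(k(e, s(e)), cons(s(a), a)), cons(s(a), e))), s(f(cons(s(e), cons(a, a)), cons(s(a), e)))))   [R5 at 1]
2. f(s(e), cons(h(f(cons(k(e, s(e)), cons(s(a), a)), cons(s(a), e))), s(f(cons(s(e), cons(a, a)), cons(s(a), e)))))  →  f(s(e), cons(h(a), s(f(cons(s(e), cons(a, a)), cons(s(a), e)))))   [R4 at 2.1.1]
3. f(s(e), cons(h(a), s(f(cons(s(e), cons(a, a)), cons(s(a), e)))))  →  f(s(e), cons(s(e), s(f(cons(s(e), cons(a, a)), cons(s(a), e)))))   [R5 at 2.1]
4. f(s(e), cons(s(e), s(f(cons(s(e), cons(a, a)), cons(s(a), e)))))  →  cons(e, f(cons(s(e), cons(a, a)), cons(s(a), e)))   [R1 at ε]
5. cons(e, f(cons(s(e), cons(a, a)), cons(s(a), e)))  →  cons(e, a)   [R4 at 2]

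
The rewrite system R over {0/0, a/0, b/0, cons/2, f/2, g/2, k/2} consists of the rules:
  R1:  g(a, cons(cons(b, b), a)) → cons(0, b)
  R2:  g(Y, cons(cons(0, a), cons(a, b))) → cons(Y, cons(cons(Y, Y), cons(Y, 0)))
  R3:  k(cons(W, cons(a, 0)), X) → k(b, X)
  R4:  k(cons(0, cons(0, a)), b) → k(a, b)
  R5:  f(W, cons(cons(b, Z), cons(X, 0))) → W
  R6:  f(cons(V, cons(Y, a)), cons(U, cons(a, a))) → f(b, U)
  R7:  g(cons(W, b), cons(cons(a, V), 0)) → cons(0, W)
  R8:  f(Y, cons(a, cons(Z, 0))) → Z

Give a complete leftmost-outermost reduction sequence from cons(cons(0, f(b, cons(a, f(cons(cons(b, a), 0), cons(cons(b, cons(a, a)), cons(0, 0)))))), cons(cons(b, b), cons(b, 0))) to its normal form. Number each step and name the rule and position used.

1. cons(cons(0, f(b, cons(a, f(cons(cons(b, a), 0), cons(cons(b, cons(a, a)), cons(0, 0)))))), cons(cons(b, b), cons(b, 0)))  →  cons(cons(0, f(b, cons(a, cons(cons(b, a), 0)))), cons(cons(b, b), cons(b, 0)))   [R5 at 1.2.2.2]
2. cons(cons(0, f(b, cons(a, cons(cons(b, a), 0)))), cons(cons(b, b), cons(b, 0)))  →  cons(cons(0, cons(b, a)), cons(cons(b, b), cons(b, 0)))   [R8 at 1.2]

cons(cons(0, cons(b, a)), cons(cons(b, b), cons(b, 0)))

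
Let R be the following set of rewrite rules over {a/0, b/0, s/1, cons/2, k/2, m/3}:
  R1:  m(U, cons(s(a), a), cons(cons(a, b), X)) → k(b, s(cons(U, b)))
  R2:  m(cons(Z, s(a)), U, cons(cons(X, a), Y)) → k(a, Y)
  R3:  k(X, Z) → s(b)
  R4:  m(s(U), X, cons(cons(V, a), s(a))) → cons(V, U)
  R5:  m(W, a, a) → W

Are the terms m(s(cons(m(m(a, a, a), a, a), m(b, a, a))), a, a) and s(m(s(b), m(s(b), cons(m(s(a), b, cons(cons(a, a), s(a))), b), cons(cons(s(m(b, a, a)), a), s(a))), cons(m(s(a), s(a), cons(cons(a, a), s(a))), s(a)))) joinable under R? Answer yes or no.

yes — NF(t₁) = s(cons(a, b)), NF(t₂) = s(cons(a, b))

Reduce t₁ = m(s(cons(m(m(a, a, a), a, a), m(b, a, a))), a, a):
1. m(s(cons(m(m(a, a, a), a, a), m(b, a, a))), a, a)  →  s(cons(m(m(a, a, a), a, a), m(b, a, a)))   [R5 at ε]
2. s(cons(m(m(a, a, a), a, a), m(b, a, a)))  →  s(cons(m(a, a, a), m(b, a, a)))   [R5 at 1.1]
3. s(cons(m(a, a, a), m(b, a, a)))  →  s(cons(a, m(b, a, a)))   [R5 at 1.1]
4. s(cons(a, m(b, a, a)))  →  s(cons(a, b))   [R5 at 1.2]

Reduce t₂ = s(m(s(b), m(s(b), cons(m(s(a), b, cons(cons(a, a), s(a))), b), cons(cons(s(m(b, a, a)), a), s(a))), cons(m(s(a), s(a), cons(cons(a, a), s(a))), s(a)))):
1. s(m(s(b), m(s(b), cons(m(s(a), b, cons(cons(a, a), s(a))), b), cons(cons(s(m(b, a, a)), a), s(a))), cons(m(s(a), s(a), cons(cons(a, a), s(a))), s(a))))  →  s(m(s(b), cons(s(m(b, a, a)), b), cons(m(s(a), s(a), cons(cons(a, a), s(a))), s(a))))   [R4 at 1.2]
2. s(m(s(b), cons(s(m(b, a, a)), b), cons(m(s(a), s(a), cons(cons(a, a), s(a))), s(a))))  →  s(m(s(b), cons(s(b), b), cons(m(s(a), s(a), cons(cons(a, a), s(a))), s(a))))   [R5 at 1.2.1.1]
3. s(m(s(b), cons(s(b), b), cons(m(s(a), s(a), cons(cons(a, a), s(a))), s(a))))  →  s(m(s(b), cons(s(b), b), cons(cons(a, a), s(a))))   [R4 at 1.3.1]
4. s(m(s(b), cons(s(b), b), cons(cons(a, a), s(a))))  →  s(cons(a, b))   [R4 at 1]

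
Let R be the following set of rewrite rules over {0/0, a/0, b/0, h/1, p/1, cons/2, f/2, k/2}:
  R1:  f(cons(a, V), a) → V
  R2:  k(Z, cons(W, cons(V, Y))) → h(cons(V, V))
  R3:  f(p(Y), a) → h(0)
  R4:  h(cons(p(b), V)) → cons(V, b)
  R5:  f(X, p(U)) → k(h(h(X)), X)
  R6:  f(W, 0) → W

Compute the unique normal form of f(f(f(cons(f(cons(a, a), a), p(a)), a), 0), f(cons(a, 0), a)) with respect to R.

1. f(f(f(cons(f(cons(a, a), a), p(a)), a), 0), f(cons(a, 0), a))  →  f(f(cons(f(cons(a, a), a), p(a)), a), f(cons(a, 0), a))   [R6 at 1]
2. f(f(cons(f(cons(a, a), a), p(a)), a), f(cons(a, 0), a))  →  f(f(cons(a, p(a)), a), f(cons(a, 0), a))   [R1 at 1.1.1]
3. f(f(cons(a, p(a)), a), f(cons(a, 0), a))  →  f(p(a), f(cons(a, 0), a))   [R1 at 1]
4. f(p(a), f(cons(a, 0), a))  →  f(p(a), 0)   [R1 at 2]
5. f(p(a), 0)  →  p(a)   [R6 at ε]

p(a)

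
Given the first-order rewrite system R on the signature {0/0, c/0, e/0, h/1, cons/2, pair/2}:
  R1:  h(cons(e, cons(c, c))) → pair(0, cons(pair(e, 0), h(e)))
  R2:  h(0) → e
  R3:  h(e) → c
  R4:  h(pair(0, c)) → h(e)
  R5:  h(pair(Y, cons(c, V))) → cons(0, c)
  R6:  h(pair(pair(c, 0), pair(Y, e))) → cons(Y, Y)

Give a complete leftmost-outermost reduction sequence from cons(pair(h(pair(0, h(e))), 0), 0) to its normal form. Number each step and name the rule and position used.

1. cons(pair(h(pair(0, h(e))), 0), 0)  →  cons(pair(h(pair(0, c)), 0), 0)   [R3 at 1.1.1.2]
2. cons(pair(h(pair(0, c)), 0), 0)  →  cons(pair(h(e), 0), 0)   [R4 at 1.1]
3. cons(pair(h(e), 0), 0)  →  cons(pair(c, 0), 0)   [R3 at 1.1]

cons(pair(c, 0), 0)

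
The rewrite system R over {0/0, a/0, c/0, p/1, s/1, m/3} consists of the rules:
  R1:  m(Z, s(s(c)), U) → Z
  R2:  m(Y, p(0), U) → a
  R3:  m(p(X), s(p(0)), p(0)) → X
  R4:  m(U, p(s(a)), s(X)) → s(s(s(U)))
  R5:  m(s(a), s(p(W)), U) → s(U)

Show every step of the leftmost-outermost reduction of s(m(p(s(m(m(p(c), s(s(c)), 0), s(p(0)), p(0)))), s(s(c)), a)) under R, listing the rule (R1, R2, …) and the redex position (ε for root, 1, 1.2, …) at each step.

s(p(s(c)))

1. s(m(p(s(m(m(p(c), s(s(c)), 0), s(p(0)), p(0)))), s(s(c)), a))  →  s(p(s(m(m(p(c), s(s(c)), 0), s(p(0)), p(0)))))   [R1 at 1]
2. s(p(s(m(m(p(c), s(s(c)), 0), s(p(0)), p(0)))))  →  s(p(s(m(p(c), s(p(0)), p(0)))))   [R1 at 1.1.1.1]
3. s(p(s(m(p(c), s(p(0)), p(0)))))  →  s(p(s(c)))   [R3 at 1.1.1]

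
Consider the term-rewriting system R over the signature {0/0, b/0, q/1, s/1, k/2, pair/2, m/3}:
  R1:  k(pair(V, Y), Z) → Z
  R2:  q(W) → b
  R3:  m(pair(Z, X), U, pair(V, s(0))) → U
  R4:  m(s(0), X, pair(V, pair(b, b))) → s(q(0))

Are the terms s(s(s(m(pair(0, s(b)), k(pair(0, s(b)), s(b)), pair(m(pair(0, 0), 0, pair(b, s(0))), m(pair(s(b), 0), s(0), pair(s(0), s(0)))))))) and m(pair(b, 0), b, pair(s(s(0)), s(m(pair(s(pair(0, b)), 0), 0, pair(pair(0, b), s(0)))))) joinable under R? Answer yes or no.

Reduce t₁ = s(s(s(m(pair(0, s(b)), k(pair(0, s(b)), s(b)), pair(m(pair(0, 0), 0, pair(b, s(0))), m(pair(s(b), 0), s(0), pair(s(0), s(0)))))))):
1. s(s(s(m(pair(0, s(b)), k(pair(0, s(b)), s(b)), pair(m(pair(0, 0), 0, pair(b, s(0))), m(pair(s(b), 0), s(0), pair(s(0), s(0))))))))  →  s(s(s(m(pair(0, s(b)), s(b), pair(m(pair(0, 0), 0, pair(b, s(0))), m(pair(s(b), 0), s(0), pair(s(0), s(0))))))))   [R1 at 1.1.1.2]
2. s(s(s(m(pair(0, s(b)), s(b), pair(m(pair(0, 0), 0, pair(b, s(0))), m(pair(s(b), 0), s(0), pair(s(0), s(0))))))))  →  s(s(s(m(pair(0, s(b)), s(b), pair(0, m(pair(s(b), 0), s(0), pair(s(0), s(0))))))))   [R3 at 1.1.1.3.1]
3. s(s(s(m(pair(0, s(b)), s(b), pair(0, m(pair(s(b), 0), s(0), pair(s(0), s(0))))))))  →  s(s(s(m(pair(0, s(b)), s(b), pair(0, s(0))))))   [R3 at 1.1.1.3.2]
4. s(s(s(m(pair(0, s(b)), s(b), pair(0, s(0))))))  →  s(s(s(s(b))))   [R3 at 1.1.1]

Reduce t₂ = m(pair(b, 0), b, pair(s(s(0)), s(m(pair(s(pair(0, b)), 0), 0, pair(pair(0, b), s(0)))))):
1. m(pair(b, 0), b, pair(s(s(0)), s(m(pair(s(pair(0, b)), 0), 0, pair(pair(0, b), s(0))))))  →  m(pair(b, 0), b, pair(s(s(0)), s(0)))   [R3 at 3.2.1]
2. m(pair(b, 0), b, pair(s(s(0)), s(0)))  →  b   [R3 at ε]

no — NF(t₁) = s(s(s(s(b)))), NF(t₂) = b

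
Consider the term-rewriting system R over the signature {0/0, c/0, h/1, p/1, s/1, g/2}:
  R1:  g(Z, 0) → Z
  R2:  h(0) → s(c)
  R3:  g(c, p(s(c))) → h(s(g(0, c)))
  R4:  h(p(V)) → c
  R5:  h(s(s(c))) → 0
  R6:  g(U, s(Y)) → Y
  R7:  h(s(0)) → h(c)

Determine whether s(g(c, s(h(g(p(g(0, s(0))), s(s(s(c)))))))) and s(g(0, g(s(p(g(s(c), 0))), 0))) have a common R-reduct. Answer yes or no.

no — NF(t₁) = s(0), NF(t₂) = s(p(s(c)))

Reduce t₁ = s(g(c, s(h(g(p(g(0, s(0))), s(s(s(c)))))))):
1. s(g(c, s(h(g(p(g(0, s(0))), s(s(s(c))))))))  →  s(h(g(p(g(0, s(0))), s(s(s(c))))))   [R6 at 1]
2. s(h(g(p(g(0, s(0))), s(s(s(c))))))  →  s(h(s(s(c))))   [R6 at 1.1]
3. s(h(s(s(c))))  →  s(0)   [R5 at 1]

Reduce t₂ = s(g(0, g(s(p(g(s(c), 0))), 0))):
1. s(g(0, g(s(p(g(s(c), 0))), 0)))  →  s(g(0, s(p(g(s(c), 0)))))   [R1 at 1.2]
2. s(g(0, s(p(g(s(c), 0)))))  →  s(p(g(s(c), 0)))   [R6 at 1]
3. s(p(g(s(c), 0)))  →  s(p(s(c)))   [R1 at 1.1]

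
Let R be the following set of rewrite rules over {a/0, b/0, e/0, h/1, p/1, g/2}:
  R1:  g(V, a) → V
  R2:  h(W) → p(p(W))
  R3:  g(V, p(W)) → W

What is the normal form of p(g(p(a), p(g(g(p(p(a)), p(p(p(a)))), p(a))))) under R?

1. p(g(p(a), p(g(g(p(p(a)), p(p(p(a)))), p(a)))))  →  p(g(g(p(p(a)), p(p(p(a)))), p(a)))   [R3 at 1]
2. p(g(g(p(p(a)), p(p(p(a)))), p(a)))  →  p(a)   [R3 at 1]

p(a)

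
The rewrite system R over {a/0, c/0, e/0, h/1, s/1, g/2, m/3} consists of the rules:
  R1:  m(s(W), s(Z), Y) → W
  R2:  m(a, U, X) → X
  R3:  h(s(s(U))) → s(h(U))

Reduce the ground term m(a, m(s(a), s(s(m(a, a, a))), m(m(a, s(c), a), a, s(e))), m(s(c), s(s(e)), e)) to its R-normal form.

1. m(a, m(s(a), s(s(m(a, a, a))), m(m(a, s(c), a), a, s(e))), m(s(c), s(s(e)), e))  →  m(s(c), s(s(e)), e)   [R2 at ε]
2. m(s(c), s(s(e)), e)  →  c   [R1 at ε]

c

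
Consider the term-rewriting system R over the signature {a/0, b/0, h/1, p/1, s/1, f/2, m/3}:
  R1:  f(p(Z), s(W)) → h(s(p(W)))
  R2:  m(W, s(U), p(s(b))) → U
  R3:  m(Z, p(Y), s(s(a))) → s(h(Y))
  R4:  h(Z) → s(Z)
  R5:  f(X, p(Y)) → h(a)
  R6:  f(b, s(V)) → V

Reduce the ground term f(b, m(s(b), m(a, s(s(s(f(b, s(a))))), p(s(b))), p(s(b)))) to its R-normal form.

a

1. f(b, m(s(b), m(a, s(s(s(f(b, s(a))))), p(s(b))), p(s(b))))  →  f(b, m(s(b), s(s(f(b, s(a)))), p(s(b))))   [R2 at 2.2]
2. f(b, m(s(b), s(s(f(b, s(a)))), p(s(b))))  →  f(b, s(f(b, s(a))))   [R2 at 2]
3. f(b, s(f(b, s(a))))  →  f(b, s(a))   [R6 at ε]
4. f(b, s(a))  →  a   [R6 at ε]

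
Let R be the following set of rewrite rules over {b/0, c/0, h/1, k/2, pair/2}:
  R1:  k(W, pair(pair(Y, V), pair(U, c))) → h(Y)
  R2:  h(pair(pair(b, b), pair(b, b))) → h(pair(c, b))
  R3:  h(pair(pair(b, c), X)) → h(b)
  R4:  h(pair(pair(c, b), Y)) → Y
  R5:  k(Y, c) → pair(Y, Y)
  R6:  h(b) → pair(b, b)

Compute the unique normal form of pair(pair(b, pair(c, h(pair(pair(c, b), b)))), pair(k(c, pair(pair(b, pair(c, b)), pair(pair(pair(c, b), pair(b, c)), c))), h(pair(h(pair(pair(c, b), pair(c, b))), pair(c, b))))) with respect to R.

pair(pair(b, pair(c, b)), pair(pair(b, b), pair(c, b)))

1. pair(pair(b, pair(c, h(pair(pair(c, b), b)))), pair(k(c, pair(pair(b, pair(c, b)), pair(pair(pair(c, b), pair(b, c)), c))), h(pair(h(pair(pair(c, b), pair(c, b))), pair(c, b)))))  →  pair(pair(b, pair(c, b)), pair(k(c, pair(pair(b, pair(c, b)), pair(pair(pair(c, b), pair(b, c)), c))), h(pair(h(pair(pair(c, b), pair(c, b))), pair(c, b)))))   [R4 at 1.2.2]
2. pair(pair(b, pair(c, b)), pair(k(c, pair(pair(b, pair(c, b)), pair(pair(pair(c, b), pair(b, c)), c))), h(pair(h(pair(pair(c, b), pair(c, b))), pair(c, b)))))  →  pair(pair(b, pair(c, b)), pair(h(b), h(pair(h(pair(pair(c, b), pair(c, b))), pair(c, b)))))   [R1 at 2.1]
3. pair(pair(b, pair(c, b)), pair(h(b), h(pair(h(pair(pair(c, b), pair(c, b))), pair(c, b)))))  →  pair(pair(b, pair(c, b)), pair(pair(b, b), h(pair(h(pair(pair(c, b), pair(c, b))), pair(c, b)))))   [R6 at 2.1]
4. pair(pair(b, pair(c, b)), pair(pair(b, b), h(pair(h(pair(pair(c, b), pair(c, b))), pair(c, b)))))  →  pair(pair(b, pair(c, b)), pair(pair(b, b), h(pair(pair(c, b), pair(c, b)))))   [R4 at 2.2.1.1]
5. pair(pair(b, pair(c, b)), pair(pair(b, b), h(pair(pair(c, b), pair(c, b)))))  →  pair(pair(b, pair(c, b)), pair(pair(b, b), pair(c, b)))   [R4 at 2.2]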